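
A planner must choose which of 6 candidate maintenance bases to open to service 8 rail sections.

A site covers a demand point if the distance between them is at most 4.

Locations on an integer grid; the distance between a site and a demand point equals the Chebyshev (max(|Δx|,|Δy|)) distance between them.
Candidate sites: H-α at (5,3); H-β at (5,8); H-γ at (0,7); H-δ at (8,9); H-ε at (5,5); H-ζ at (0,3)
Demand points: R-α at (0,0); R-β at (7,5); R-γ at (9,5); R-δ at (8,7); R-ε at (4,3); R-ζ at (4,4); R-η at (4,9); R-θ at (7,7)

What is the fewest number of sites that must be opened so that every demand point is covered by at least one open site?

2

Coverage sets (demand points within 4 of each site):
  H-α: {R-β, R-γ, R-δ, R-ε, R-ζ, R-θ}
  H-β: {R-β, R-γ, R-δ, R-ζ, R-η, R-θ}
  H-γ: {R-ε, R-ζ, R-η}
  H-δ: {R-β, R-γ, R-δ, R-η, R-θ}
  H-ε: {R-β, R-γ, R-δ, R-ε, R-ζ, R-η, R-θ}
  H-ζ: {R-α, R-ε, R-ζ}
No single site covers all 8 demand points.
But {H-β, H-ζ} covers everything, so the minimum is 2.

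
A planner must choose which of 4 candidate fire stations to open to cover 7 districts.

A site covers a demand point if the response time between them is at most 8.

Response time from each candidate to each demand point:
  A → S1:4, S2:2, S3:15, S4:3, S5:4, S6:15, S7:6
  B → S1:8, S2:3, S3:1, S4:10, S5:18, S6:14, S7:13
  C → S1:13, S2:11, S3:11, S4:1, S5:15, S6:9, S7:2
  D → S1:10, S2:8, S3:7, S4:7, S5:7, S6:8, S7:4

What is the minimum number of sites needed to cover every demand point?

Coverage sets (demand points within 8 of each site):
  A: {S1, S2, S4, S5, S7}
  B: {S1, S2, S3}
  C: {S4, S7}
  D: {S2, S3, S4, S5, S6, S7}
No single site covers all 7 demand points.
But {A, D} covers everything, so the minimum is 2.

2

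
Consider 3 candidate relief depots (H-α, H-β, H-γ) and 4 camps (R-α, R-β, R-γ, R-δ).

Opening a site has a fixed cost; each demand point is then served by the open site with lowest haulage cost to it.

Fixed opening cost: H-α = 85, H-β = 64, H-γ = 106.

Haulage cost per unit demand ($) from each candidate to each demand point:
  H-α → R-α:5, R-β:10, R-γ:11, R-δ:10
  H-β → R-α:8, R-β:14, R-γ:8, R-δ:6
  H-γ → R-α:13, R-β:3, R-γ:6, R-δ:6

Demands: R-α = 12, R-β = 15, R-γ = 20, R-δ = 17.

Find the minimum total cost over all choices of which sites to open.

Open {H-α, H-γ}: assign each demand point to its cheapest open site.
  R-α→H-α 12×5=60, R-β→H-γ 15×3=45, R-γ→H-γ 20×6=120, R-δ→H-γ 17×6=102
  haulage cost 327, fixed 191 → total 518.
Compare {H-γ}: haulage cost 423 + fixed 106 = 529.
Compare {H-β, H-γ}: haulage cost 363 + fixed 170 = 533.
Compare {H-α, H-β, H-γ}: haulage cost 327 + fixed 255 = 582.
All other subsets cost ≥ 529. Minimum total cost: 518.

518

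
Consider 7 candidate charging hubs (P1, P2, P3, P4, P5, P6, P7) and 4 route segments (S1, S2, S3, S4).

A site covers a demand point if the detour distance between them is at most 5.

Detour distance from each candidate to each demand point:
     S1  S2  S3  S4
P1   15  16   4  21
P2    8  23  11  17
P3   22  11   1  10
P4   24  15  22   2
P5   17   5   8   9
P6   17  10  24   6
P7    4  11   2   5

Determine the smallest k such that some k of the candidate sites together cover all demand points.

2

Coverage sets (demand points within 5 of each site):
  P1: {S3}
  P2: {}
  P3: {S3}
  P4: {S4}
  P5: {S2}
  P6: {}
  P7: {S1, S3, S4}
No single site covers all 4 demand points.
But {P5, P7} covers everything, so the minimum is 2.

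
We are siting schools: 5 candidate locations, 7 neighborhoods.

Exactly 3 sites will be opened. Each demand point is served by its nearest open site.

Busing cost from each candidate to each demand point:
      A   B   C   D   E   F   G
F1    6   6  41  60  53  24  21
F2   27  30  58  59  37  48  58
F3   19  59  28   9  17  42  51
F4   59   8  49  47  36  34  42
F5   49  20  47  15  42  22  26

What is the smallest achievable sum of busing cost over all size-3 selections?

Open {F1, F3, F5}.
  A→F1 6, B→F1 6, C→F3 28, D→F3 9, E→F3 17, F→F5 22, G→F1 21  ⇒ total 109.
Compare {F1, F2, F3}: total 111.
Compare {F1, F3, F4}: total 111.
No size-3 selection does better; minimum is 109.

109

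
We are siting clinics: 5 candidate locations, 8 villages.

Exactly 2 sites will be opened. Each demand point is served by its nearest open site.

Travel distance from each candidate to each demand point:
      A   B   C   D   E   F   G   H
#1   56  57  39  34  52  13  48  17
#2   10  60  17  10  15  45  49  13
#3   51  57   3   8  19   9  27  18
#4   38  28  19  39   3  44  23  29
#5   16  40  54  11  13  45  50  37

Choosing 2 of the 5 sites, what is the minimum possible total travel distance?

130

Open {#3, #4}.
  A→#4 38, B→#4 28, C→#3 3, D→#3 8, E→#4 3, F→#3 9, G→#4 23, H→#3 18  ⇒ total 130.
Compare {#3, #5}: total 134.
Compare {#2, #3}: total 142.
No size-2 selection does better; minimum is 130.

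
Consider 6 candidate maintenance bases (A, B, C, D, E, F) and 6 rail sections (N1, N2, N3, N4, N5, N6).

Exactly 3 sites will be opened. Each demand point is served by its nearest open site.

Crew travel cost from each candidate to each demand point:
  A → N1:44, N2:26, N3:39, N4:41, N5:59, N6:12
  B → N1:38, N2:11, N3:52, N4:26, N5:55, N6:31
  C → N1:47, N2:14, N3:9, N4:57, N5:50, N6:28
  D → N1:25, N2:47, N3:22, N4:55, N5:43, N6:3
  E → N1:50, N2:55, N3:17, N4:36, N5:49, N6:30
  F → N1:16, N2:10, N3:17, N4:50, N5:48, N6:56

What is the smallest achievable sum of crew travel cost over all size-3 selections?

Open {B, D, F}.
  N1→F 16, N2→F 10, N3→F 17, N4→B 26, N5→D 43, N6→D 3  ⇒ total 115.
Compare {B, C, D}: total 117.
Compare {B, D, E}: total 125.
No size-3 selection does better; minimum is 115.

115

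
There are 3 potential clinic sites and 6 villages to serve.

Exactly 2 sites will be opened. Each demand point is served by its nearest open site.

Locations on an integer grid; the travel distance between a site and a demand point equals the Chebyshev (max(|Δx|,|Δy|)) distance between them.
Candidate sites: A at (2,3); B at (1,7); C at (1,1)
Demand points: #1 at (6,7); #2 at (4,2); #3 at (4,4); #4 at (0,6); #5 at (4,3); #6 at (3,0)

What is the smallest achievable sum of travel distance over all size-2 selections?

14

Open {A, B}.
  #1→A 4, #2→A 2, #3→A 2, #4→B 1, #5→A 2, #6→A 3  ⇒ total 14.
Compare {A, C}: total 15.
Compare {B, C}: total 17.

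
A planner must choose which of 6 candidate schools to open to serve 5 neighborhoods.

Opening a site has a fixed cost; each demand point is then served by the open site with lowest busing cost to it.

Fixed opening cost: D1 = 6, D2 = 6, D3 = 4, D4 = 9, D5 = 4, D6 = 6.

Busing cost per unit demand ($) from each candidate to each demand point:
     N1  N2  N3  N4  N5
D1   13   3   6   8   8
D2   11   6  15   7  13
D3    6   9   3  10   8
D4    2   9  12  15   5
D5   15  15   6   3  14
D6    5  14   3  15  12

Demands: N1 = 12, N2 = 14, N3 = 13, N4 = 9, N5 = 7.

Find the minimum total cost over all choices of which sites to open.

Open {D1, D3, D4, D5}: assign each demand point to its cheapest open site.
  N1→D4 12×2=24, N2→D1 14×3=42, N3→D3 13×3=39, N4→D5 9×3=27, N5→D4 7×5=35
  busing cost 167, fixed 23 → total 190.
Compare {D1, D4, D5, D6}: busing cost 167 + fixed 25 = 192.
Compare {D1, D2, D3, D4, D5}: busing cost 167 + fixed 29 = 196.
Compare {D1, D3, D4, D5, D6}: busing cost 167 + fixed 29 = 196.
All other subsets cost ≥ 192. Minimum total cost: 190.

190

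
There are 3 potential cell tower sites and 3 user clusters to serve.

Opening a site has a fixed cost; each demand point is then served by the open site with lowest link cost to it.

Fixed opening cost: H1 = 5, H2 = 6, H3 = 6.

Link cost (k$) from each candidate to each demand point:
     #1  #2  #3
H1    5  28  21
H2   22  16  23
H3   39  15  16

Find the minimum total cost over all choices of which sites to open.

Open {H1, H3}: assign each demand point to its cheapest open site.
  #1→H1 5, #2→H3 15, #3→H3 16
  link cost 36, fixed 11 → total 47.
Compare {H1, H2}: link cost 42 + fixed 11 = 53.
Compare {H1, H2, H3}: link cost 36 + fixed 17 = 53.
Compare {H1}: link cost 54 + fixed 5 = 59.
All other subsets cost ≥ 53. Minimum total cost: 47.

47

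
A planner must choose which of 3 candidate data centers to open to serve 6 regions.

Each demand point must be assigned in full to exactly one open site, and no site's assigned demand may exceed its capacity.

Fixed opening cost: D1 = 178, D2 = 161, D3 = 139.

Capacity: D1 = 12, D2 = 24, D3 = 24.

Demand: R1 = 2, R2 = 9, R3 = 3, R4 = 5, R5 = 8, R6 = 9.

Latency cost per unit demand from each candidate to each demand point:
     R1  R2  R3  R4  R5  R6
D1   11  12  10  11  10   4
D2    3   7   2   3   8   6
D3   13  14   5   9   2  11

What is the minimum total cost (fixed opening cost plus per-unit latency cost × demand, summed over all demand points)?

Open {D2, D3}; cheapest assignment that respects the capacities:
  D2 (cap 24, load 23): R2, R4, R6 — cost 9×7 + 5×3 + 9×6 = 132
  D3 (cap 24, load 13): R1, R3, R5 — cost 2×13 + 3×5 + 8×2 = 57
  Shipping 189, fixed 300 → total 489.
  Any other capacity-feasible assignment to {D2, D3} ships for at least 189.
Compare {D1, D2}: its best feasible assignment gives total 553.
Compare {D1, D3}: its best feasible assignment gives total 596.
Every other set of open sites that can feasibly serve all demand totals ≥ 553 even under its best assignment. Minimum: 489.

489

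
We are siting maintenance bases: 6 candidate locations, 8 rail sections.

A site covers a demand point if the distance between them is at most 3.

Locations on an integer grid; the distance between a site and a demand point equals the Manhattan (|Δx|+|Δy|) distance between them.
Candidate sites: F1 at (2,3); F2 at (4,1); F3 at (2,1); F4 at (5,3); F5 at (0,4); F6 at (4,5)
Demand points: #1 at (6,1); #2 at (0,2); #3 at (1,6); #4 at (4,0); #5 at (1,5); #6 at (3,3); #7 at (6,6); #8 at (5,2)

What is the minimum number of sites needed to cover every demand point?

3

Coverage sets (demand points within 3 of each site):
  F1: {#2, #5, #6}
  F2: {#1, #4, #6, #8}
  F3: {#2, #4, #6}
  F4: {#1, #6, #8}
  F5: {#2, #3, #5}
  F6: {#5, #6, #7}
No 2 sites suffice: every size-2 union leaves at least one demand point uncovered.
But {F2, F5, F6} covers everything, so the minimum is 3.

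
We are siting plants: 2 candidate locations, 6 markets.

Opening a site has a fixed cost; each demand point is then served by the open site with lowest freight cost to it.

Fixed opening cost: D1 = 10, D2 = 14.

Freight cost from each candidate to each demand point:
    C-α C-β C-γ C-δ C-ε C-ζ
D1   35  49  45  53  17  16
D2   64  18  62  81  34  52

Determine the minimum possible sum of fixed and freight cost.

208

Open {D1, D2}: assign each demand point to its cheapest open site.
  C-α→D1 35, C-β→D2 18, C-γ→D1 45, C-δ→D1 53, C-ε→D1 17, C-ζ→D1 16
  freight cost 184, fixed 24 → total 208.
Compare {D1}: freight cost 215 + fixed 10 = 225.
Compare {D2}: freight cost 311 + fixed 14 = 325.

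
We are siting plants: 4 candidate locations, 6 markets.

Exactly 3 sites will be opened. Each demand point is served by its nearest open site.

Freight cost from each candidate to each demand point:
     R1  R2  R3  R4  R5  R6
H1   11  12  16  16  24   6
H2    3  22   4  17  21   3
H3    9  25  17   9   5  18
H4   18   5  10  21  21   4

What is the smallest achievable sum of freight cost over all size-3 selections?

Open {H2, H3, H4}.
  R1→H2 3, R2→H4 5, R3→H2 4, R4→H3 9, R5→H3 5, R6→H2 3  ⇒ total 29.
Compare {H1, H2, H3}: total 36.
Compare {H1, H3, H4}: total 42.
No size-3 selection does better; minimum is 29.

29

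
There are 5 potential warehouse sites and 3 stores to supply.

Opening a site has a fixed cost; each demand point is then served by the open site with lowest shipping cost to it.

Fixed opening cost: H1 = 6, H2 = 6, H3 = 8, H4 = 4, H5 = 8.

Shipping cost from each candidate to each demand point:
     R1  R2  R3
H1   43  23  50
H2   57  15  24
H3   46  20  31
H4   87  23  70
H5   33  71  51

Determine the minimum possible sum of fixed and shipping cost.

Open {H2, H5}: assign each demand point to its cheapest open site.
  R1→H5 33, R2→H2 15, R3→H2 24
  shipping cost 72, fixed 14 → total 86.
Compare {H2, H4, H5}: shipping cost 72 + fixed 18 = 90.
Compare {H1, H2, H5}: shipping cost 72 + fixed 20 = 92.
Compare {H1, H2}: shipping cost 82 + fixed 12 = 94.
All other subsets cost ≥ 90. Minimum total cost: 86.

86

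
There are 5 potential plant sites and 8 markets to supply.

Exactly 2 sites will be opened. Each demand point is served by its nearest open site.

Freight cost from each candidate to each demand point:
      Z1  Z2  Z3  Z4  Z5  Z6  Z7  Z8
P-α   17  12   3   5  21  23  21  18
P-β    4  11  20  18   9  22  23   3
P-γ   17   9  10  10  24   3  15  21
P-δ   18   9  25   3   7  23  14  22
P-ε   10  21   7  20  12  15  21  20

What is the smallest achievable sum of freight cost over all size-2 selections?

63

Open {P-β, P-γ}.
  Z1→P-β 4, Z2→P-γ 9, Z3→P-γ 10, Z4→P-γ 10, Z5→P-β 9, Z6→P-γ 3, Z7→P-γ 15, Z8→P-β 3  ⇒ total 63.
Compare {P-α, P-β}: total 78.
Compare {P-β, P-δ}: total 82.
No size-2 selection does better; minimum is 63.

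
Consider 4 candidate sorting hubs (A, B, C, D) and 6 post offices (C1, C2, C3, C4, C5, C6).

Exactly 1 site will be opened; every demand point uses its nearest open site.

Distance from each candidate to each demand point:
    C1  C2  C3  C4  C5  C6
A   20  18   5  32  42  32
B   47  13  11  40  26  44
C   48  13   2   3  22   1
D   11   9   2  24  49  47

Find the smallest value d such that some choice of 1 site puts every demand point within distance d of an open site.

Open {A}.
  Farthest demand point is C5 at distance 42 (to A); all others are ≤ 42.
With {B} the worst case is 47.
With {C} the worst case is 48.
No size-1 selection achieves below 42.

42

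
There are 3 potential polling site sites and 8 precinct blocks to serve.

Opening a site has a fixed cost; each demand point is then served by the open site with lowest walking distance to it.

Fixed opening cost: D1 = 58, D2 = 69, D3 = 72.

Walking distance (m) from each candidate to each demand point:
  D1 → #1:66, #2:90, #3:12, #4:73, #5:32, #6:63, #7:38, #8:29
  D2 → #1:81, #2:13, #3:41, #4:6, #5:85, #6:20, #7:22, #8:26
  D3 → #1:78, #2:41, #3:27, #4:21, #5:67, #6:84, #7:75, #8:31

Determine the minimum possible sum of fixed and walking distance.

324

Open {D1, D2}: assign each demand point to its cheapest open site.
  #1→D1 66, #2→D2 13, #3→D1 12, #4→D2 6, #5→D1 32, #6→D2 20, #7→D2 22, #8→D2 26
  walking distance 197, fixed 127 → total 324.
Compare {D2}: walking distance 294 + fixed 69 = 363.
Compare {D1, D2, D3}: walking distance 197 + fixed 199 = 396.
Compare {D2, D3}: walking distance 259 + fixed 141 = 400.
All other subsets cost ≥ 363. Minimum total cost: 324.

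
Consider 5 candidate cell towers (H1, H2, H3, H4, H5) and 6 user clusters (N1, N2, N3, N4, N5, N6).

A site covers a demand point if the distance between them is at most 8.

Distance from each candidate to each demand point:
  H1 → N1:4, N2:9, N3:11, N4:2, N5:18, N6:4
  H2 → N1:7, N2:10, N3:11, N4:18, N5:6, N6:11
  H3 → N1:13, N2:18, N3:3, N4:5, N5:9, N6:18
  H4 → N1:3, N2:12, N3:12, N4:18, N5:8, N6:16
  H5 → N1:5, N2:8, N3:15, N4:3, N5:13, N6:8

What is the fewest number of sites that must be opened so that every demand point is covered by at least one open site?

Coverage sets (demand points within 8 of each site):
  H1: {N1, N4, N6}
  H2: {N1, N5}
  H3: {N3, N4}
  H4: {N1, N5}
  H5: {N1, N2, N4, N6}
No 2 sites suffice: every size-2 union leaves at least one demand point uncovered.
But {H2, H3, H5} covers everything, so the minimum is 3.

3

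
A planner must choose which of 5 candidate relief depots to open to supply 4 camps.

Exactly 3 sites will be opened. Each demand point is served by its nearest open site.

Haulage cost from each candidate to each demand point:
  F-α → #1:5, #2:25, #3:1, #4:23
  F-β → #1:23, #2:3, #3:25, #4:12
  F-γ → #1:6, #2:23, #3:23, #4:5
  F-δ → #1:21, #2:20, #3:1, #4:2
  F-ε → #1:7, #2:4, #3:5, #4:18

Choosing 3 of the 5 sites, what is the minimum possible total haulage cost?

Open {F-α, F-β, F-δ}.
  #1→F-α 5, #2→F-β 3, #3→F-α 1, #4→F-δ 2  ⇒ total 11.
Compare {F-α, F-δ, F-ε}: total 12.
Compare {F-β, F-γ, F-δ}: total 12.
No size-3 selection does better; minimum is 11.

11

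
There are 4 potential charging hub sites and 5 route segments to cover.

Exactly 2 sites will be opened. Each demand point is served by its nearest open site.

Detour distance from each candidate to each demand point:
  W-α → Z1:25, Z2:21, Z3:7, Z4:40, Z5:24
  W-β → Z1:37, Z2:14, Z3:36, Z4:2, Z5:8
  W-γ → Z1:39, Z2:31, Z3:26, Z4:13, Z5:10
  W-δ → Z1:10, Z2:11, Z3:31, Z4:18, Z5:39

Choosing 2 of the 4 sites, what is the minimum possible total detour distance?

56

Open {W-α, W-β}.
  Z1→W-α 25, Z2→W-β 14, Z3→W-α 7, Z4→W-β 2, Z5→W-β 8  ⇒ total 56.
Compare {W-β, W-δ}: total 62.
Compare {W-α, W-δ}: total 70.
No size-2 selection does better; minimum is 56.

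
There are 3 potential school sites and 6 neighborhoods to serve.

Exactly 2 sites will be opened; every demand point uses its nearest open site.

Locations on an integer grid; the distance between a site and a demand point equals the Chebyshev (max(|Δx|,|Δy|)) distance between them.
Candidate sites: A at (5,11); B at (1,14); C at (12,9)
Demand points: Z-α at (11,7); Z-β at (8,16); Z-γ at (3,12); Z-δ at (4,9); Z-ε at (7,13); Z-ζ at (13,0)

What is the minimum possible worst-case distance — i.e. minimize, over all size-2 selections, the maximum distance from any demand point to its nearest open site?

9

Open {A, C}.
  Farthest demand point is Z-ζ at distance 9 (to C); all others are ≤ 9.
With {B, C} the worst case is 9.
With {A, B} the worst case is 11.
No size-2 selection achieves below 9.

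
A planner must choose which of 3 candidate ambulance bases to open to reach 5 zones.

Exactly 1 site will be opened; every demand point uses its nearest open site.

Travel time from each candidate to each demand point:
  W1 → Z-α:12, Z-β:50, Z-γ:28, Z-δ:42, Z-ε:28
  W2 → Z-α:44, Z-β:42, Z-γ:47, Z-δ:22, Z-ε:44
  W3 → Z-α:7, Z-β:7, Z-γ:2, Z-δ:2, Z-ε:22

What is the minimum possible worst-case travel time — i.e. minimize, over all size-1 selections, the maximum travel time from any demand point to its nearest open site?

22

Open {W3}.
  Farthest demand point is Z-ε at travel time 22 (to W3); all others are ≤ 22.
With {W2} the worst case is 47.
With {W1} the worst case is 50.
No size-1 selection achieves below 22.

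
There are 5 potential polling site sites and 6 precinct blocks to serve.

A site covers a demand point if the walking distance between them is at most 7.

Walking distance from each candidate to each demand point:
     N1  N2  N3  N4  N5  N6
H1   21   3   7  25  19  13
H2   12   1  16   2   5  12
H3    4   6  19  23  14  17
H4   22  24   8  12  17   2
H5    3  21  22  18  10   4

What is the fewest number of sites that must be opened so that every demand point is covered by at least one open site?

Coverage sets (demand points within 7 of each site):
  H1: {N2, N3}
  H2: {N2, N4, N5}
  H3: {N1, N2}
  H4: {N6}
  H5: {N1, N6}
No 2 sites suffice: every size-2 union leaves at least one demand point uncovered.
But {H1, H2, H5} covers everything, so the minimum is 3.

3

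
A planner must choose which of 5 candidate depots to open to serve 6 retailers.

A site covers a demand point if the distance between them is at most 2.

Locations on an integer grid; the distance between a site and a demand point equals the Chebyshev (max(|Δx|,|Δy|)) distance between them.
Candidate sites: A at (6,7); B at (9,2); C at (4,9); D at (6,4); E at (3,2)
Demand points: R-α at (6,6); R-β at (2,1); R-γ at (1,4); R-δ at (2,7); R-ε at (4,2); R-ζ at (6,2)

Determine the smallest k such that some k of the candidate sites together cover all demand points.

Coverage sets (demand points within 2 of each site):
  A: {R-α}
  B: {}
  C: {R-δ}
  D: {R-α, R-ε, R-ζ}
  E: {R-β, R-γ, R-ε}
No 2 sites suffice: every size-2 union leaves at least one demand point uncovered.
But {C, D, E} covers everything, so the minimum is 3.

3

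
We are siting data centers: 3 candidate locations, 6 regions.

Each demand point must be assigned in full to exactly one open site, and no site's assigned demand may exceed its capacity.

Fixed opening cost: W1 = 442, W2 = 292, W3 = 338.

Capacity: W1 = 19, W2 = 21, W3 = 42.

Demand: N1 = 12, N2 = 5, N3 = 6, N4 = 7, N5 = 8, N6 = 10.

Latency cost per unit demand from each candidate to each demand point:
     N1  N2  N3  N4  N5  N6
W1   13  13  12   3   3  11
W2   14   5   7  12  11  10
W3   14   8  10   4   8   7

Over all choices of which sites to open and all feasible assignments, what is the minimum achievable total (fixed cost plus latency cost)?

1027

Open {W2, W3}; cheapest assignment that respects the capacities:
  W2 (cap 21, load 11): N2, N3 — cost 5×5 + 6×7 = 67
  W3 (cap 42, load 37): N1, N4, N5, N6 — cost 12×14 + 7×4 + 8×8 + 10×7 = 330
  Shipping 397, fixed 630 → total 1027.
  Any other capacity-feasible assignment to {W2, W3} ships for at least 397.
Compare {W1, W3}: its best feasible assignment gives total 1163.
Compare {W1, W2, W3}: its best feasible assignment gives total 1422.
Every other set of open sites that can feasibly serve all demand totals ≥ 1163 even under its best assignment. Minimum: 1027.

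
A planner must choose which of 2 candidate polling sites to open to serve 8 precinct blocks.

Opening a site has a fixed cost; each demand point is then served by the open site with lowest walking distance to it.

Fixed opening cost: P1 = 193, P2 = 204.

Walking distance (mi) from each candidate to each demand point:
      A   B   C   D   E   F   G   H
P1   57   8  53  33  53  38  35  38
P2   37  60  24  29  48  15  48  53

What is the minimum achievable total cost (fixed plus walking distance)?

508

Open {P1}: assign each demand point to its cheapest open site.
  A→P1 57, B→P1 8, C→P1 53, D→P1 33, E→P1 53, F→P1 38, G→P1 35, H→P1 38
  walking distance 315, fixed 193 → total 508.
Compare {P2}: walking distance 314 + fixed 204 = 518.
Compare {P1, P2}: walking distance 234 + fixed 397 = 631.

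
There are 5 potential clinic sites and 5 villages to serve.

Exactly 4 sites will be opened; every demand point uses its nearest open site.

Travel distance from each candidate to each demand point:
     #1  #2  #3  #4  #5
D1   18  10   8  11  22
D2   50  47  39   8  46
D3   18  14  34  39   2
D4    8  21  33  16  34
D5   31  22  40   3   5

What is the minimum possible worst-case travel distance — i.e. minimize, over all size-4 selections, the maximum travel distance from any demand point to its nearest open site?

10

Open {D1, D2, D3, D4}.
  Farthest demand point is #2 at travel distance 10 (to D1); all others are ≤ 10.
With {D1, D2, D4, D5} the worst case is 10.
With {D1, D3, D4, D5} the worst case is 10.
No size-4 selection achieves below 10.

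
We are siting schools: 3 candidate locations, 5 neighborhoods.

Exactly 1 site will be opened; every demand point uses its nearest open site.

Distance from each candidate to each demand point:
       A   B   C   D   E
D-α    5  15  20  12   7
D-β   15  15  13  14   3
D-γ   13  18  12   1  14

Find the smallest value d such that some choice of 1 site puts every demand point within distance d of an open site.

Open {D-β}.
  Farthest demand point is A at distance 15 (to D-β); all others are ≤ 15.
With {D-γ} the worst case is 18.
With {D-α} the worst case is 20.
No size-1 selection achieves below 15.

15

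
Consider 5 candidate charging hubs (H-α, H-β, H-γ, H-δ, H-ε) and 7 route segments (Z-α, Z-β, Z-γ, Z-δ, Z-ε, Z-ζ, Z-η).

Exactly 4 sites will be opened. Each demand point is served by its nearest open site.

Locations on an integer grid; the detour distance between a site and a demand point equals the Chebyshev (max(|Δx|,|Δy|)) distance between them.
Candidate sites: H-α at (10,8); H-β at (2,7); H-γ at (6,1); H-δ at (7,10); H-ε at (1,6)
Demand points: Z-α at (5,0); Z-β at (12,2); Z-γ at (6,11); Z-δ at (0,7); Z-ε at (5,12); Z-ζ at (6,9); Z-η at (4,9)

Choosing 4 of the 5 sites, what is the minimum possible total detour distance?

14

Open {H-β, H-γ, H-δ, H-ε}.
  Z-α→H-γ 1, Z-β→H-γ 6, Z-γ→H-δ 1, Z-δ→H-ε 1, Z-ε→H-δ 2, Z-ζ→H-δ 1, Z-η→H-β 2  ⇒ total 14.
Compare {H-α, H-β, H-γ, H-δ}: total 15.
Compare {H-α, H-γ, H-δ, H-ε}: total 15.
No size-4 selection does better; minimum is 14.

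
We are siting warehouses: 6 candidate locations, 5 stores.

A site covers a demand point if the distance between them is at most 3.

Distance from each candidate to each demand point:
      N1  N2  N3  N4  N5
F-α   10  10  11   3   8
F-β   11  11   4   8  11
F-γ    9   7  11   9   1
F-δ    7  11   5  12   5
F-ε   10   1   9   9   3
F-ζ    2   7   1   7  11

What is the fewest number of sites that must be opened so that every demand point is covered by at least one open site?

Coverage sets (demand points within 3 of each site):
  F-α: {N4}
  F-β: {}
  F-γ: {N5}
  F-δ: {}
  F-ε: {N2, N5}
  F-ζ: {N1, N3}
No 2 sites suffice: every size-2 union leaves at least one demand point uncovered.
But {F-α, F-ε, F-ζ} covers everything, so the minimum is 3.

3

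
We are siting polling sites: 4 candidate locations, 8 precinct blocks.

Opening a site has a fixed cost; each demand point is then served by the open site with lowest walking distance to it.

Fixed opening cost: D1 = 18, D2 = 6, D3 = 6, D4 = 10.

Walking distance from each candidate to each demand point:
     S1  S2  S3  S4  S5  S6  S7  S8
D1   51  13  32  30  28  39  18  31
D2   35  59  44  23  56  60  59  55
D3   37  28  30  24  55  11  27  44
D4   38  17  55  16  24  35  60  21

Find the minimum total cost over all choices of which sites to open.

Open {D3, D4}: assign each demand point to its cheapest open site.
  S1→D3 37, S2→D4 17, S3→D3 30, S4→D4 16, S5→D4 24, S6→D3 11, S7→D3 27, S8→D4 21
  walking distance 183, fixed 16 → total 199.
Compare {D2, D3, D4}: walking distance 181 + fixed 22 = 203.
Compare {D1, D3, D4}: walking distance 170 + fixed 34 = 204.
Compare {D1, D2, D3, D4}: walking distance 168 + fixed 40 = 208.
All other subsets cost ≥ 203. Minimum total cost: 199.

199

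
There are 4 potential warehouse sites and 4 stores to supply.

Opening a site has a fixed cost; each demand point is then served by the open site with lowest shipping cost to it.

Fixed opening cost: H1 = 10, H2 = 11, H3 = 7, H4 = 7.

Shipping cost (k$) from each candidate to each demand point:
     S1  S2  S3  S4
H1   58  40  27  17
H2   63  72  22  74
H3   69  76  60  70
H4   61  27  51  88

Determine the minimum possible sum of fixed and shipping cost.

146

Open {H1, H4}: assign each demand point to its cheapest open site.
  S1→H1 58, S2→H4 27, S3→H1 27, S4→H1 17
  shipping cost 129, fixed 17 → total 146.
Compare {H1}: shipping cost 142 + fixed 10 = 152.
Compare {H1, H2, H4}: shipping cost 124 + fixed 28 = 152.
Compare {H1, H3, H4}: shipping cost 129 + fixed 24 = 153.
All other subsets cost ≥ 152. Minimum total cost: 146.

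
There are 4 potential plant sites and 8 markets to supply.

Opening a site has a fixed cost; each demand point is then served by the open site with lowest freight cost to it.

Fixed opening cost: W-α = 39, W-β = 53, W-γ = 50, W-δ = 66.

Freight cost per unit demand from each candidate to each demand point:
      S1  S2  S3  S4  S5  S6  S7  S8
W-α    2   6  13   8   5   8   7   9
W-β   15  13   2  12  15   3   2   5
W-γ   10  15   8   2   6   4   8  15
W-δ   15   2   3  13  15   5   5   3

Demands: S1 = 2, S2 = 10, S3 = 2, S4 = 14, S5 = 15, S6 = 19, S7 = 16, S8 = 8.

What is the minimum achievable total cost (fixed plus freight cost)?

442

Open {W-α, W-β, W-γ}: assign each demand point to its cheapest open site.
  S1→W-α 2×2=4, S2→W-α 10×6=60, S3→W-β 2×2=4, S4→W-γ 14×2=28, S5→W-α 15×5=75, S6→W-β 19×3=57, S7→W-β 16×2=32, S8→W-β 8×5=40
  freight cost 300, fixed 142 → total 442.
Compare {W-β, W-γ, W-δ}: freight cost 275 + fixed 169 = 444.
Compare {W-α, W-β, W-γ, W-δ}: freight cost 244 + fixed 208 = 452.
Compare {W-γ, W-δ}: freight cost 344 + fixed 116 = 460.
All other subsets cost ≥ 444. Minimum total cost: 442.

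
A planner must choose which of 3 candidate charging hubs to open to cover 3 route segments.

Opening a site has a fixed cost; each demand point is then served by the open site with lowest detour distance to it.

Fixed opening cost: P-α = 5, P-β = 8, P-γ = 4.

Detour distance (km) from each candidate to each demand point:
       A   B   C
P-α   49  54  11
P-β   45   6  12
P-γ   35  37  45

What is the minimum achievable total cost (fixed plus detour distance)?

65

Open {P-β, P-γ}: assign each demand point to its cheapest open site.
  A→P-γ 35, B→P-β 6, C→P-β 12
  detour distance 53, fixed 12 → total 65.
Compare {P-α, P-β, P-γ}: detour distance 52 + fixed 17 = 69.
Compare {P-β}: detour distance 63 + fixed 8 = 71.
Compare {P-α, P-β}: detour distance 62 + fixed 13 = 75.
All other subsets cost ≥ 69. Minimum total cost: 65.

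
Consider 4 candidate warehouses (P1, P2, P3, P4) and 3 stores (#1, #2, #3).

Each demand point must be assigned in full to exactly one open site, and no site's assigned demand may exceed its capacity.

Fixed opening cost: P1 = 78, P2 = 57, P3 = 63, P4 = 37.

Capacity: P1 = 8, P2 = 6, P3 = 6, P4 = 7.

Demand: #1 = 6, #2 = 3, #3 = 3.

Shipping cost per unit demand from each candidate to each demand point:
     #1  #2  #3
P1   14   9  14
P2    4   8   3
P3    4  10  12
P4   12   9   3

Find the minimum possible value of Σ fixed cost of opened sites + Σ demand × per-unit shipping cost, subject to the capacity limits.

Open {P2, P4}; cheapest assignment that respects the capacities:
  P2 (cap 6, load 6): #1 — cost 6×4 = 24
  P4 (cap 7, load 6): #2, #3 — cost 3×9 + 3×3 = 36
  Shipping 60, fixed 94 → total 154.
  Any other capacity-feasible assignment to {P2, P4} ships for at least 60.
Compare {P3, P4}: its best feasible assignment gives total 160.
Compare {P2, P3}: its best feasible assignment gives total 177.
Every other set of open sites that can feasibly serve all demand totals ≥ 160 even under its best assignment. Minimum: 154.

154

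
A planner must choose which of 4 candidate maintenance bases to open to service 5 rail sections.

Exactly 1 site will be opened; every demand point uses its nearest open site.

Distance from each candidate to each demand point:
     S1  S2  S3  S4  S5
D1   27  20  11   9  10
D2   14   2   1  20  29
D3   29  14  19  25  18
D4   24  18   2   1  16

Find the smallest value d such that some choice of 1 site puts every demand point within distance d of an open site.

24

Open {D4}.
  Farthest demand point is S1 at distance 24 (to D4); all others are ≤ 24.
With {D1} the worst case is 27.
With {D2} the worst case is 29.
No size-1 selection achieves below 24.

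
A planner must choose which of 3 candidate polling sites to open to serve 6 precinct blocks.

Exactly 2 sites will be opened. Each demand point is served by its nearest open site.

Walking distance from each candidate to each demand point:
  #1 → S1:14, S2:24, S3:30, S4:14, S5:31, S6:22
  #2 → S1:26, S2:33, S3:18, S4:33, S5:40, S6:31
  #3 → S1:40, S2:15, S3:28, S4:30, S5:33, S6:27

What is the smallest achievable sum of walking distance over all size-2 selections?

Open {#1, #2}.
  S1→#1 14, S2→#1 24, S3→#2 18, S4→#1 14, S5→#1 31, S6→#1 22  ⇒ total 123.
Compare {#1, #3}: total 124.
Compare {#2, #3}: total 149.

123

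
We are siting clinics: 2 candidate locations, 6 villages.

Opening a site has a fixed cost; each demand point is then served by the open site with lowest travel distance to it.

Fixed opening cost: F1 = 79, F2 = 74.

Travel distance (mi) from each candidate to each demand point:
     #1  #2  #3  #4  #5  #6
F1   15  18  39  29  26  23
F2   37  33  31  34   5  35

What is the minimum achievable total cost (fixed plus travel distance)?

229

Open {F1}: assign each demand point to its cheapest open site.
  #1→F1 15, #2→F1 18, #3→F1 39, #4→F1 29, #5→F1 26, #6→F1 23
  travel distance 150, fixed 79 → total 229.
Compare {F2}: travel distance 175 + fixed 74 = 249.
Compare {F1, F2}: travel distance 121 + fixed 153 = 274.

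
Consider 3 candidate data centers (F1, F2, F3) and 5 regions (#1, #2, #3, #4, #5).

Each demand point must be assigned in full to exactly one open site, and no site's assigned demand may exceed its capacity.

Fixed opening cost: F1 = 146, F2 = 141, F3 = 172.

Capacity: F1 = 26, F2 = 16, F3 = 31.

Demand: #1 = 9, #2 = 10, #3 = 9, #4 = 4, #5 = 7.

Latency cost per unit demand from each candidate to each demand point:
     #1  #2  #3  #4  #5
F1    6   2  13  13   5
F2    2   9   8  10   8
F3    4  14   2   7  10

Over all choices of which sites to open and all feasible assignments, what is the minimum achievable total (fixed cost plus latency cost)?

455

Open {F1, F3}; cheapest assignment that respects the capacities:
  F1 (cap 26, load 17): #2, #5 — cost 10×2 + 7×5 = 55
  F3 (cap 31, load 22): #1, #3, #4 — cost 9×4 + 9×2 + 4×7 = 82
  Shipping 137, fixed 318 → total 455.
  Any other capacity-feasible assignment to {F1, F3} ships for at least 137.
Compare {F1, F2}: its best feasible assignment gives total 508.
Compare {F2, F3}: its best feasible assignment gives total 555.
Every other set of open sites that can feasibly serve all demand totals ≥ 508 even under its best assignment. Minimum: 455.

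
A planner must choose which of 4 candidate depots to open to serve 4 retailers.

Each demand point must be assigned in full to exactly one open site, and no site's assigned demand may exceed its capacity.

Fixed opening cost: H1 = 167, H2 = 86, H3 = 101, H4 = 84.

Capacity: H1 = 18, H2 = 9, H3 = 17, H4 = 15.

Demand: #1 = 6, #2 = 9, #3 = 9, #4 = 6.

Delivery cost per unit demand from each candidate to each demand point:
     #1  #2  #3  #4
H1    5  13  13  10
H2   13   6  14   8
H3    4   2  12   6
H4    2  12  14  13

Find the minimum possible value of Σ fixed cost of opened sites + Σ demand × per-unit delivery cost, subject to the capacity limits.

377

Open {H3, H4}; cheapest assignment that respects the capacities:
  H3 (cap 17, load 15): #2, #4 — cost 9×2 + 6×6 = 54
  H4 (cap 15, load 15): #1, #3 — cost 6×2 + 9×14 = 138
  Shipping 192, fixed 185 → total 377.
  Any other capacity-feasible assignment to {H3, H4} ships for at least 192.
Compare {H2, H3, H4}: its best feasible assignment gives total 463.
Compare {H1, H3}: its best feasible assignment gives total 469.
Every other set of open sites that can feasibly serve all demand totals ≥ 463 even under its best assignment. Minimum: 377.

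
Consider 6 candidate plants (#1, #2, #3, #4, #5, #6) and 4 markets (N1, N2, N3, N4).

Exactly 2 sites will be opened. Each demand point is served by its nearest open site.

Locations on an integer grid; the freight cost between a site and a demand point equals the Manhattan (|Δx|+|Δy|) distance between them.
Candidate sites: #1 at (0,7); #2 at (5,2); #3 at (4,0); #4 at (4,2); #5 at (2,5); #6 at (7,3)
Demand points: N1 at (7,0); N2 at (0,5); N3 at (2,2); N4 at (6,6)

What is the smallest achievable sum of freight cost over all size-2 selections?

Open {#5, #6}.
  N1→#6 3, N2→#5 2, N3→#5 3, N4→#6 4  ⇒ total 12.
Compare {#3, #5}: total 13.
Compare {#1, #2}: total 14.
No size-2 selection does better; minimum is 12.

12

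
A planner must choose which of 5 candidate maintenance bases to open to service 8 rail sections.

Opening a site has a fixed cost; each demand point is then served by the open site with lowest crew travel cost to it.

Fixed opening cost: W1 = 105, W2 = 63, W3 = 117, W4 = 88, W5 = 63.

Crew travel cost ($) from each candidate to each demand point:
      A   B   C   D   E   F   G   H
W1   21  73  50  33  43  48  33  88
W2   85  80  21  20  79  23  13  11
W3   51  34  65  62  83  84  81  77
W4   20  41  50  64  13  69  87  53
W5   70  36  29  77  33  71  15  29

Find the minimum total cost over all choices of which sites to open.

Open {W2, W4}: assign each demand point to its cheapest open site.
  A→W4 20, B→W4 41, C→W2 21, D→W2 20, E→W4 13, F→W2 23, G→W2 13, H→W2 11
  crew travel cost 162, fixed 151 → total 313.
Compare {W2, W5}: crew travel cost 227 + fixed 126 = 353.
Compare {W2, W4, W5}: crew travel cost 157 + fixed 214 = 371.
Compare {W1, W2}: crew travel cost 225 + fixed 168 = 393.
All other subsets cost ≥ 353. Minimum total cost: 313.

313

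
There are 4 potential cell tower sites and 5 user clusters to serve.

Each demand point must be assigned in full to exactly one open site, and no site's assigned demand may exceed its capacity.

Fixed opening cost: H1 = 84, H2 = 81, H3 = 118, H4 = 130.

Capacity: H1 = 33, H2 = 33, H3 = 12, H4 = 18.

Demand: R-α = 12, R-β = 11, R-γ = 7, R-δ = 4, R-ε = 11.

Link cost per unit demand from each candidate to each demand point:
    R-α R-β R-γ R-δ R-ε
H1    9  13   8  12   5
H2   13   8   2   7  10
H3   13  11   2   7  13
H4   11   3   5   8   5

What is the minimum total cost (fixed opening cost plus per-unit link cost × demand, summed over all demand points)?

Open {H1, H2}; cheapest assignment that respects the capacities:
  H1 (cap 33, load 23): R-α, R-ε — cost 12×9 + 11×5 = 163
  H2 (cap 33, load 22): R-β, R-γ, R-δ — cost 11×8 + 7×2 + 4×7 = 130
  Shipping 293, fixed 165 → total 458.
  Any other capacity-feasible assignment to {H1, H2} ships for at least 293.
Compare {H1, H4}: its best feasible assignment gives total 493.
Compare {H1, H2, H4}: its best feasible assignment gives total 533.
Every other set of open sites that can feasibly serve all demand totals ≥ 493 even under its best assignment. Minimum: 458.

458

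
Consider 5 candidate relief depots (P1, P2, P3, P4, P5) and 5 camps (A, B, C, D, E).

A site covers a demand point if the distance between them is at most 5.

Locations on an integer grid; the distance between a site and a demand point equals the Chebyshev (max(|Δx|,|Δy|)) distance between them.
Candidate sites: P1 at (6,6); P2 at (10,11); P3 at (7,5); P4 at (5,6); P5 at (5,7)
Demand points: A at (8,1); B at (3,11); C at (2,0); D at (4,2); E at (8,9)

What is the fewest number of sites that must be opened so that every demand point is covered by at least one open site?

Coverage sets (demand points within 5 of each site):
  P1: {A, B, D, E}
  P2: {E}
  P3: {A, C, D, E}
  P4: {A, B, D, E}
  P5: {B, D, E}
No single site covers all 5 demand points.
But {P1, P3} covers everything, so the minimum is 2.

2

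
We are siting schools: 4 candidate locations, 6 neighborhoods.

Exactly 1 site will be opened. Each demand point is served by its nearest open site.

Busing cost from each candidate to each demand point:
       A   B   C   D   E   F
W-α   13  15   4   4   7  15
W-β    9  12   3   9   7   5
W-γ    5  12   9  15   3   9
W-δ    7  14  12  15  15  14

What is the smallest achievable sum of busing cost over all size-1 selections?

45

Open {W-β}.
  A→W-β 9, B→W-β 12, C→W-β 3, D→W-β 9, E→W-β 7, F→W-β 5  ⇒ total 45.
Compare {W-γ}: total 53.
Compare {W-α}: total 58.
No size-1 selection does better; minimum is 45.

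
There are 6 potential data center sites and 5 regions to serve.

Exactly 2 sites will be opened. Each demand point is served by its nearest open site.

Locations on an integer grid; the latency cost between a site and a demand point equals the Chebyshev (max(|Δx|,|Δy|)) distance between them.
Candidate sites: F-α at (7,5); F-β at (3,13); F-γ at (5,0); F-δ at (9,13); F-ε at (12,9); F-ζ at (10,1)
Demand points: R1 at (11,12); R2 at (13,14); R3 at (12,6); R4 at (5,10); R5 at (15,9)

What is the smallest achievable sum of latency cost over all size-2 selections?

Open {F-δ, F-ε}.
  R1→F-δ 2, R2→F-δ 4, R3→F-ε 3, R4→F-δ 4, R5→F-ε 3  ⇒ total 16.
Compare {F-β, F-ε}: total 17.
Compare {F-α, F-ε}: total 19.
No size-2 selection does better; minimum is 16.

16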